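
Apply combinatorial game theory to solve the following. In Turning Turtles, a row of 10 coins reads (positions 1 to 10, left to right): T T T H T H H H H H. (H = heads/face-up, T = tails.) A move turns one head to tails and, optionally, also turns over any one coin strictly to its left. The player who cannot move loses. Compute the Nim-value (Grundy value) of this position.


Coins: T T T H T H H H H H
Key fact: a single head at position k behaves exactly like a Nim heap of size k (turning it to T and optionally flipping a coin at j < k corresponds to moving the heap from k to j, or to 0), and heads combine as a disjunctive sum (two heads at the same place would cancel, matching j XOR j = 0). So the Nim-value is the XOR of the 1-indexed positions of the heads.
Face-up positions (1-indexed): [4, 6, 7, 8, 9, 10]
XOR 0 with 4: 0 XOR 4 = 4
XOR 4 with 6: 4 XOR 6 = 2
XOR 2 with 7: 2 XOR 7 = 5
XOR 5 with 8: 5 XOR 8 = 13
XOR 13 with 9: 13 XOR 9 = 4
XOR 4 with 10: 4 XOR 10 = 14
Nim-value = 14

14


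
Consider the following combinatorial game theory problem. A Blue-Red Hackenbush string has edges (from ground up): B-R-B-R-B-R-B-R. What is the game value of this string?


Edges (from ground): B-R-B-R-B-R-B-R
By Berlekamp's sign-expansion rule, a Blue-Red Hackenbush stalk has the value of the surreal number whose sign sequence is the edge sequence with B -> + and R -> -.
Sign sequence: +-+-+-+-
Trace the sign expansion in the surreal number tree, starting from 0:
Edge 1: B (sign +) -> bounds (0, +inf), value = 1
Edge 2: R (sign -) -> bounds (0, 1), value = 1/2
Edge 3: B (sign +) -> bounds (1/2, 1), value = 3/4
Edge 4: R (sign -) -> bounds (1/2, 3/4), value = 5/8
Edge 5: B (sign +) -> bounds (5/8, 3/4), value = 11/16
Edge 6: R (sign -) -> bounds (5/8, 11/16), value = 21/32
Edge 7: B (sign +) -> bounds (21/32, 11/16), value = 43/64
Edge 8: R (sign -) -> bounds (21/32, 43/64), value = 85/128
Game value = 85/128

85/128


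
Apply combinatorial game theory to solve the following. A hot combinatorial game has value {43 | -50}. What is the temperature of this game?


The game is {43 | -50}, a switch {a | b} with numbers a > b.
Cooling {a | b} by t gives {a - t | b + t}, which stops being hot when a - t = b + t, i.e. at t = (a - b)/2. So the temperature of a switch is (a - b)/2.
Temperature = (Left option - Right option) / 2
= (43 - (-50)) / 2
= 93 / 2
= 93/2

93/2


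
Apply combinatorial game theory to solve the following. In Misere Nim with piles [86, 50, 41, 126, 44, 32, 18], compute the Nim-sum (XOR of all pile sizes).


We need the XOR (exclusive or) of all pile sizes.
After XOR-ing pile 1 (size 86): 0 XOR 86 = 86
After XOR-ing pile 2 (size 50): 86 XOR 50 = 100
After XOR-ing pile 3 (size 41): 100 XOR 41 = 77
After XOR-ing pile 4 (size 126): 77 XOR 126 = 51
After XOR-ing pile 5 (size 44): 51 XOR 44 = 31
After XOR-ing pile 6 (size 32): 31 XOR 32 = 63
After XOR-ing pile 7 (size 18): 63 XOR 18 = 45
The Nim-value of this position is 45.

45


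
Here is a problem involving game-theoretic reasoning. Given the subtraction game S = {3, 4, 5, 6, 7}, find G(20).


The subtraction set is S = {3, 4, 5, 6, 7}.
G(k) = mex{ G(k - s) : s in S, s <= k }. We compute iteratively: G(0) = 0.
G(1) = mex({}) = 0
G(2) = mex({}) = 0
G(3) = mex({0}) = 1
G(4) = mex({0}) = 1
G(5) = mex({0}) = 1
G(6) = mex({0, 1}) = 2
G(7) = mex({0, 1}) = 2
G(8) = mex({0, 1}) = 2
G(9) = mex({0, 1, 2}) = 3
G(10) = mex({1, 2}) = 0
G(11) = mex({1, 2}) = 0
G(12) = mex({1, 2, 3}) = 0
G(13) = mex({0, 2, 3}) = 1
G(14) = mex({0, 2, 3}) = 1
G(15) = mex({0, 2, 3}) = 1
G(16) = mex({0, 1, 3}) = 2
Observe that G(10)..G(16) = 0, 0, 0, 1, 1, 1, 2 repeats G(0)..G(6) = 0, 0, 0, 1, 1, 1, 2.
For k >= max(S) = 7, G(k) is determined by the previous 7 values G(k-7)..G(k-1); a window of 7 consecutive values has recurred shifted by 10, so by induction G(k + 10) = G(k) for all k >= 0: the sequence is periodic from the start with period 10.
One period: G(0..9) = 0, 0, 0, 1, 1, 1, 2, 2, 2, 3.
20 mod 10 = 0, so G(20) = G(0) = 0.

0


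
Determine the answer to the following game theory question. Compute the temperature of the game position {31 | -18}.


The game is {31 | -18}, a switch {a | b} with numbers a > b.
Cooling {a | b} by t gives {a - t | b + t}, which stops being hot when a - t = b + t, i.e. at t = (a - b)/2. So the temperature of a switch is (a - b)/2.
Temperature = (Left option - Right option) / 2
= (31 - (-18)) / 2
= 49 / 2
= 49/2

49/2


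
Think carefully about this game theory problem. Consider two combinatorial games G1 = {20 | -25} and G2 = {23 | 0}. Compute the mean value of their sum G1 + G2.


G1 = {20 | -25}, G2 = {23 | 0}
Each is a switch {a | b} with numbers a > b; its mean value is (a + b)/2, and mean value is additive over game sums: m(G1 + G2) = m(G1) + m(G2).
Mean of G1 = (20 + (-25))/2 = -5/2 = -5/2
Mean of G2 = (23 + (0))/2 = 23/2 = 23/2
Mean of G1 + G2 = -5/2 + 23/2 = 9

9


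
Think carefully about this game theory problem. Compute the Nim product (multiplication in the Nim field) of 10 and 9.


Nim multiplication is bilinear over XOR: (u XOR v) * w = (u*w) XOR (v*w).
So we split each operand into its bit components and XOR the pairwise Nim products.
10 = 2 + 8 (as XOR of powers of 2).
9 = 1 + 8 (as XOR of powers of 2).
Using the standard Nim-product table on single bits:
  2*2 = 3,   2*4 = 8,   2*8 = 12,
  4*4 = 6,   4*8 = 11,  8*8 = 13,
and  1*x = x (identity), k*l = l*k (commutative).
Pairwise Nim products:
  2 * 1 = 2
  2 * 8 = 12
  8 * 1 = 8
  8 * 8 = 13
XOR them: 2 XOR 12 XOR 8 XOR 13 = 11.
Result: 10 * 9 = 11 (in Nim).

11


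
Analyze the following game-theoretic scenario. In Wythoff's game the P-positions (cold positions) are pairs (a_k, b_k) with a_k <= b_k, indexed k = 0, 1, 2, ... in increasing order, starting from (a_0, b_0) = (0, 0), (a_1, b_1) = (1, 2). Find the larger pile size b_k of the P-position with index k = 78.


By Wythoff's theorem, a_k = floor(k * phi) and b_k = floor(k * phi^2) = a_k + k, where phi = (1 + sqrt(5))/2 is the golden ratio.
phi = (1 + sqrt(5))/2 = 1.618034
phi^2 = phi + 1 = 2.618034
k = 78
k * phi^2 = 78 * 2.618034 = 204.206651
b_78 = floor(k * phi^2) = 204 (check: a_78 + k = 126 + 78 = 204)

204


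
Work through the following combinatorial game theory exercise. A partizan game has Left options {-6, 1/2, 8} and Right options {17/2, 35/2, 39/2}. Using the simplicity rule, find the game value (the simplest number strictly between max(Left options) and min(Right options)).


Left options: {-6, 1/2, 8}, max = 8
Right options: {17/2, 35/2, 39/2}, min = 17/2
All options are numbers and max(Left) < min(Right), so by the simplicity theorem the value is the simplest (earliest-born) number strictly between 8 and 17/2.
No integer lies strictly between 8 and 17/2, so the value is the dyadic rational m/2^k in the interval with the smallest k (then m odd); search k = 1, 2, ...:
Denominator 2: no odd multiple of 1/2 lies strictly between 8 and 17/2.
Denominator 4: 33/4 lies strictly between 8 and 17/2 -- found.
The simplest number in the interval is 33/4.
Game value = 33/4

33/4


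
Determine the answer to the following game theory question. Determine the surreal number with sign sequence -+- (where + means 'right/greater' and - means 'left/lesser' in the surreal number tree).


Sign expansion: -+-
Rule: track bounds (lo, hi), initially (-inf, +inf). On '+', the current value becomes lo and we move to the simplest number in (value, hi): value + 1 if hi = +inf, otherwise the midpoint (value + hi)/2. On '-', the current value becomes hi and we move to value - 1 if lo = -inf, otherwise the midpoint (lo + value)/2.
Start at 0.
Step 1: sign = -, move left. Bounds: (-inf, 0). Value = -1
Step 2: sign = +, move right. Bounds: (-1, 0). Value = -1/2
Step 3: sign = -, move left. Bounds: (-1, -1/2). Value = -3/4
The surreal number with sign expansion -+- is -3/4.

-3/4


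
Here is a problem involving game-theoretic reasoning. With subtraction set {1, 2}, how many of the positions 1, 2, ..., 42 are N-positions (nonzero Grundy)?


Subtraction set S = {1, 2}, so G(n) = n mod 3.
G(n) = 0 when n is a multiple of 3.
Multiples of 3 in [1, 42]: 14
N-positions (nonzero Grundy) = 42 - 14 = 28

28


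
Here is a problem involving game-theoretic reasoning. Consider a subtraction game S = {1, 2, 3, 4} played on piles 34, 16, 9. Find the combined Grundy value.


Subtraction set: {1, 2, 3, 4}
For this subtraction set, G(n) = n mod 5 (period = max + 1 = 5).
Pile 1 (size 34): G(34) = 34 mod 5 = 4
Pile 2 (size 16): G(16) = 16 mod 5 = 1
Pile 3 (size 9): G(9) = 9 mod 5 = 4
Total Grundy value = XOR of all: 4 XOR 1 XOR 4 = 1

1


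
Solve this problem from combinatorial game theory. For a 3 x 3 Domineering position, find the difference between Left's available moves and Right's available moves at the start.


Board is 3 x 3 (rows x cols).
Left (vertical) placements: (rows-1) * cols = 2 * 3 = 6
Right (horizontal) placements: rows * (cols-1) = 3 * 2 = 6
Advantage = Left - Right = 6 - 6 = 0

0


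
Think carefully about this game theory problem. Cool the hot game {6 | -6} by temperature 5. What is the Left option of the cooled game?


Original game: {6 | -6} (a switch {a | b} with a > b).
Cooling by t (for t below the temperature (a - b)/2 = 6) taxes each move by t: {a | b} cooled by t is {a - t | b + t}.
Cooling amount: t = 5
Cooled Left option: 6 - 5 = 1
Cooled Right option: -6 + 5 = -1
Cooled game: {1 | -1}
Left option = 1

1


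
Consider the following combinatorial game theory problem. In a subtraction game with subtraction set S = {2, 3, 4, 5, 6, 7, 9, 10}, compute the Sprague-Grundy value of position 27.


The subtraction set is S = {2, 3, 4, 5, 6, 7, 9, 10}.
G(k) = mex{ G(k - s) : s in S, s <= k }. We compute iteratively: G(0) = 0.
G(1) = mex({}) = 0
G(2) = mex({0}) = 1
G(3) = mex({0}) = 1
G(4) = mex({0, 1}) = 2
G(5) = mex({0, 1}) = 2
G(6) = mex({0, 1, 2}) = 3
G(7) = mex({0, 1, 2}) = 3
G(8) = mex({0, 1, 2, 3}) = 4
G(9) = mex({0, 1, 2, 3}) = 4
G(10) = mex({0, 1, 2, 3, 4}) = 5
G(11) = mex({0, 1, 2, 3, 4}) = 5
G(12) = mex({1, 2, 3, 4, 5}) = 0
G(13) = mex({1, 2, 3, 4, 5}) = 0
G(14) = mex({0, 2, 3, 4, 5}) = 1
G(15) = mex({0, 2, 3, 4, 5}) = 1
G(16) = mex({0, 1, 3, 4, 5}) = 2
G(17) = mex({0, 1, 3, 4, 5}) = 2
G(18) = mex({0, 1, 2, 4, 5}) = 3
G(19) = mex({0, 1, 2, 4, 5}) = 3
G(20) = mex({0, 1, 2, 3, 5}) = 4
G(21) = mex({0, 1, 2, 3, 5}) = 4
Observe that G(12)..G(21) = 0, 0, 1, 1, 2, 2, 3, 3, 4, 4 repeats G(0)..G(9) = 0, 0, 1, 1, 2, 2, 3, 3, 4, 4.
For k >= max(S) = 10, G(k) is determined by the previous 10 values G(k-10)..G(k-1); a window of 10 consecutive values has recurred shifted by 12, so by induction G(k + 12) = G(k) for all k >= 0: the sequence is periodic from the start with period 12.
One period: G(0..11) = 0, 0, 1, 1, 2, 2, 3, 3, 4, 4, 5, 5.
27 mod 12 = 3, so G(27) = G(3) = 1.

1


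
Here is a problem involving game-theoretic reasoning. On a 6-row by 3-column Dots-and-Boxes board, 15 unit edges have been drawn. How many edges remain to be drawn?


Grid: 6 x 3 boxes, i.e. 7 rows and 4 columns of dots.
Horizontal edges: (rows + 1) * cols = 7 * 3 = 21
Vertical edges: rows * (cols + 1) = 6 * 4 = 24
Total edges: 21 + 24 = 45
Edges drawn: 15
Remaining: 45 - 15 = 30

30


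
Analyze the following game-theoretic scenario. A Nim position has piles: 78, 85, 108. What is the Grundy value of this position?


We need the XOR (exclusive or) of all pile sizes.
After XOR-ing pile 1 (size 78): 0 XOR 78 = 78
After XOR-ing pile 2 (size 85): 78 XOR 85 = 27
After XOR-ing pile 3 (size 108): 27 XOR 108 = 119
The Nim-value of this position is 119.

119


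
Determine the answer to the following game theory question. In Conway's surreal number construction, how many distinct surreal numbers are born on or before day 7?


Day 0: {|} = 0 is born. Count = 1.
Day n: the number of surreal numbers born by day n is 2^(n+1) - 1.
By day 0: 2^1 - 1 = 1
By day 1: 2^2 - 1 = 3
By day 2: 2^3 - 1 = 7
By day 3: 2^4 - 1 = 15
By day 4: 2^5 - 1 = 31
By day 5: 2^6 - 1 = 63
By day 6: 2^7 - 1 = 127
By day 7: 2^8 - 1 = 255
By day 7: 255 surreal numbers.

255


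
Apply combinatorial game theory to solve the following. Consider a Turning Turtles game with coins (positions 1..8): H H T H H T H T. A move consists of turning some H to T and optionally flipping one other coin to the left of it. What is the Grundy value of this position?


Coins: H H T H H T H T
Key fact: a single head at position k behaves exactly like a Nim heap of size k (turning it to T and optionally flipping a coin at j < k corresponds to moving the heap from k to j, or to 0), and heads combine as a disjunctive sum (two heads at the same place would cancel, matching j XOR j = 0). So the Nim-value is the XOR of the 1-indexed positions of the heads.
Face-up positions (1-indexed): [1, 2, 4, 5, 7]
XOR 0 with 1: 0 XOR 1 = 1
XOR 1 with 2: 1 XOR 2 = 3
XOR 3 with 4: 3 XOR 4 = 7
XOR 7 with 5: 7 XOR 5 = 2
XOR 2 with 7: 2 XOR 7 = 5
Nim-value = 5

5


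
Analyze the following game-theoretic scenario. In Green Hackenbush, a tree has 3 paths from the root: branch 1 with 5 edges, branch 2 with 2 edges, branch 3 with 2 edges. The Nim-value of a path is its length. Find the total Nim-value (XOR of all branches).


The tree has 3 branches from the ground vertex.
In Green Hackenbush, the Nim-value of a simple path of length k is k.
Branch 1: length 5, Nim-value = 5
Branch 2: length 2, Nim-value = 2
Branch 3: length 2, Nim-value = 2
Total Nim-value = XOR of all branch values:
0 XOR 5 = 5
5 XOR 2 = 7
7 XOR 2 = 5
Nim-value of the tree = 5

5


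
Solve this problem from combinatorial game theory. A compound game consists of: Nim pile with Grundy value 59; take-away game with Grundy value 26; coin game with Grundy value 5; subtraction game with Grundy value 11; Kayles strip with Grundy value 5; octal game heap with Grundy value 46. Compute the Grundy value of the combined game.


By the Sprague-Grundy theorem, the Grundy value of a sum of games is the XOR of individual Grundy values.
Nim pile: Grundy value = 59. Running XOR: 0 XOR 59 = 59
take-away game: Grundy value = 26. Running XOR: 59 XOR 26 = 33
coin game: Grundy value = 5. Running XOR: 33 XOR 5 = 36
subtraction game: Grundy value = 11. Running XOR: 36 XOR 11 = 47
Kayles strip: Grundy value = 5. Running XOR: 47 XOR 5 = 42
octal game heap: Grundy value = 46. Running XOR: 42 XOR 46 = 4
The combined Grundy value is 4.

4


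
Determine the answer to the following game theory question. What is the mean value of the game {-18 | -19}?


Game = {-18 | -19}, a switch {a | b} with numbers a > b.
Its thermograph has left wall a - t and right wall b + t, which meet at t = (a - b)/2, where both equal (a + b)/2. So the mast (mean value) is at (a + b)/2.
Mean = (-18 + (-19))/2 = -37/2 = -37/2

-37/2


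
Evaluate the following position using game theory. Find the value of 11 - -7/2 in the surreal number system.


x = 11, y = -7/2
Converting to common denominator: 2
x = 22/2, y = -7/2
x - y = 11 - -7/2 = 29/2

29/2


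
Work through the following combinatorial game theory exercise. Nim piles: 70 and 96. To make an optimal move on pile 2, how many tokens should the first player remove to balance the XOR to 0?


Piles: 70 and 96
Current XOR: 70 XOR 96 = 38 (non-zero, so this is an N-position).
To make the XOR zero, we need to find a move that balances the piles.
For pile 2 (size 96): target = 96 XOR 38 = 70
We reduce pile 2 from 96 to 70.
Tokens removed: 96 - 70 = 26
Verification: 70 XOR 70 = 0

26


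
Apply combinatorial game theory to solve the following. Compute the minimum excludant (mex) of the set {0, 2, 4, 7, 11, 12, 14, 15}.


Set = {0, 2, 4, 7, 11, 12, 14, 15}
0 is in the set.
1 is NOT in the set. This is the mex.
mex = 1

1


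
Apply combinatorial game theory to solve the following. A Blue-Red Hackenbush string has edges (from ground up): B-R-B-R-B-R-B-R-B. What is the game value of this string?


Edges (from ground): B-R-B-R-B-R-B-R-B
By Berlekamp's sign-expansion rule, a Blue-Red Hackenbush stalk has the value of the surreal number whose sign sequence is the edge sequence with B -> + and R -> -.
Sign sequence: +-+-+-+-+
Trace the sign expansion in the surreal number tree, starting from 0:
Edge 1: B (sign +) -> bounds (0, +inf), value = 1
Edge 2: R (sign -) -> bounds (0, 1), value = 1/2
Edge 3: B (sign +) -> bounds (1/2, 1), value = 3/4
Edge 4: R (sign -) -> bounds (1/2, 3/4), value = 5/8
Edge 5: B (sign +) -> bounds (5/8, 3/4), value = 11/16
Edge 6: R (sign -) -> bounds (5/8, 11/16), value = 21/32
Edge 7: B (sign +) -> bounds (21/32, 11/16), value = 43/64
Edge 8: R (sign -) -> bounds (21/32, 43/64), value = 85/128
Edge 9: B (sign +) -> bounds (85/128, 43/64), value = 171/256
Game value = 171/256

171/256


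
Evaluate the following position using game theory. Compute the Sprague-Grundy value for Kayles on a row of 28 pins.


Kayles: a move removes 1 or 2 adjacent pins from a contiguous row.
Removing pins from a row of k leaves two independent rows (a, b) with a + b = k - 1 (one pin) or a + b = k - 2 (two pins); an end removal gives a = 0.
By Sprague-Grundy, G(k) = mex{ G(a) XOR G(b) } over all these splits. G(0) = 0.
G(1): splits (0,0):0^0=0 -> mex({0}) = 1
G(2): splits (0,1):0^1=1 (0,0):0^0=0 -> mex({0, 1}) = 2
G(3): splits (0,2):0^2=2 (1,1):1^1=0 (0,1):0^1=1 -> mex({0, 1, 2}) = 3
G(4): splits (0,3):0^3=3 (1,2):1^2=3 (0,2):0^2=2 (1,1):1^1=0 -> mex({0, 2, 3}) = 1
G(5): splits (0,4):0^1=1 (1,3):1^3=2 (2,2):2^2=0 (0,3):0^3=3 (1,2):1^2=3 -> mex({0, 1, 2, 3}) = 4
G(6) = mex({0, 1, 2, 4}) = 3
G(7) = mex({0, 1, 3, 4, 5}) = 2
G(8) = mex({0, 2, 3, 5, 6}) = 1
G(9) = mex({0, 1, 2, 3, 6, 7}) = 4
G(10) = mex({0, 1, 3, 4, 5, 7}) = 2
G(11) = mex({0, 1, 2, 3, 4, 5}) = 6
G(12) = mex({0, 1, 2, 3, 5, 6, 7}) = 4
G(13) = mex({0, 2, 3, 4, 6, 7}) = 1
G(14) = mex({0, 1, 4, 5, 6, 7}) = 2
G(15) = mex({0, 1, 2, 3, 4, 5, 6}) = 7
G(16) = mex({0, 2, 3, 5, 6, 7}) = 1
G(17) = mex({0, 1, 2, 3, 5, 6, 7}) = 4
G(18) = mex({0, 1, 2, 4, 5, 6}) = 3
G(19) = mex({0, 1, 3, 4, 5, 7}) = 2
G(20) = mex({0, 2, 3, 4, 5, 6, 7}) = 1
G(21) = mex({0, 1, 2, 3, 5, 6, 7}) = 4
G(22) = mex({0, 1, 2, 3, 4, 5, 7}) = 6
G(23) = mex({0, 1, 2, 3, 4, 5, 6}) = 7
G(24) = mex({0, 1, 2, 3, 5, 6, 7}) = 4
G(25) = mex({0, 2, 3, 4, 6, 7}) = 1
G(26) = mex({0, 1, 3, 4, 5, 6, 7}) = 2
G(27) = mex({0, 1, 2, 3, 4, 5, 6, 7}) = 8
G(28) = mex({0, 1, 2, 3, 4, 6, 7, 8}) = 5
Therefore G(28) = 5.

5


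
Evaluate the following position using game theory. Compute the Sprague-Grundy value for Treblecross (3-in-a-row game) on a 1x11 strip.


Treblecross: place X on empty cells; 3-in-a-row wins.
Playing within two cells of an existing X lets the opponent win at once, so sensible play treats the cells i-2..i+2 around each X as dead. The player left with no safe cell loses, so this is a normal-play take-away game on strips of safe cells.
Placing X at cell i (0-indexed) of a strip of k safe cells leaves independent strips of sizes max(0, i-2) and max(0, k-i-3). Hence G(k) = mex{ G(max(0,i-2)) XOR G(max(0,k-i-3)) : 0 <= i < k }, with G(0) = 0.
G(1): splits (0,0):0^0=0 -> mex({0}) = 1
G(2): splits (0,0):0^0=0 -> mex({0}) = 1
G(3): splits (0,0):0^0=0 -> mex({0}) = 1
G(4): splits (0,1):0^1=1 (0,0):0^0=0 -> mex({0, 1}) = 2
G(5): splits (0,2):0^1=1 (0,1):0^1=1 (0,0):0^0=0 -> mex({0, 1}) = 2
G(6) = mex({1}) = 0
G(7) = mex({0, 1, 2}) = 3
G(8) = mex({0, 1, 2}) = 3
G(9) = mex({0, 2}) = 1
G(10) = mex({0, 2, 3}) = 1
G(11) = mex({0, 3}) = 1
Therefore G(11) = 1.

1


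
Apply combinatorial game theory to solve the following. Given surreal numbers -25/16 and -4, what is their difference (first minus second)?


x = -25/16, y = -4
Converting to common denominator: 16
x = -25/16, y = -64/16
x - y = -25/16 - -4 = 39/16

39/16


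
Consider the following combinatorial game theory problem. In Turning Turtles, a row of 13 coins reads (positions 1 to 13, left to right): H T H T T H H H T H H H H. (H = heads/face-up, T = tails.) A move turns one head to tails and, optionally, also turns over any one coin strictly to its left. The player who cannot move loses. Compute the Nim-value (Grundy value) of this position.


Coins: H T H T T H H H T H H H H
Key fact: a single head at position k behaves exactly like a Nim heap of size k (turning it to T and optionally flipping a coin at j < k corresponds to moving the heap from k to j, or to 0), and heads combine as a disjunctive sum (two heads at the same place would cancel, matching j XOR j = 0). So the Nim-value is the XOR of the 1-indexed positions of the heads.
Face-up positions (1-indexed): [1, 3, 6, 7, 8, 10, 11, 12, 13]
XOR 0 with 1: 0 XOR 1 = 1
XOR 1 with 3: 1 XOR 3 = 2
XOR 2 with 6: 2 XOR 6 = 4
XOR 4 with 7: 4 XOR 7 = 3
XOR 3 with 8: 3 XOR 8 = 11
XOR 11 with 10: 11 XOR 10 = 1
XOR 1 with 11: 1 XOR 11 = 10
XOR 10 with 12: 10 XOR 12 = 6
XOR 6 with 13: 6 XOR 13 = 11
Nim-value = 11

11


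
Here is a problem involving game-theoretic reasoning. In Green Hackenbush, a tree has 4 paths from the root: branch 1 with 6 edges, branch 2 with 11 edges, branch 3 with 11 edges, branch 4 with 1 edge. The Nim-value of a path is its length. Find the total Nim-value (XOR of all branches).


The tree has 4 branches from the ground vertex.
In Green Hackenbush, the Nim-value of a simple path of length k is k.
Branch 1: length 6, Nim-value = 6
Branch 2: length 11, Nim-value = 11
Branch 3: length 11, Nim-value = 11
Branch 4: length 1, Nim-value = 1
Total Nim-value = XOR of all branch values:
0 XOR 6 = 6
6 XOR 11 = 13
13 XOR 11 = 6
6 XOR 1 = 7
Nim-value of the tree = 7

7


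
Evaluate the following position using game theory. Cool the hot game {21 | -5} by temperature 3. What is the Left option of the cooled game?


Original game: {21 | -5} (a switch {a | b} with a > b).
Cooling by t (for t below the temperature (a - b)/2 = 13) taxes each move by t: {a | b} cooled by t is {a - t | b + t}.
Cooling amount: t = 3
Cooled Left option: 21 - 3 = 18
Cooled Right option: -5 + 3 = -2
Cooled game: {18 | -2}
Left option = 18

18


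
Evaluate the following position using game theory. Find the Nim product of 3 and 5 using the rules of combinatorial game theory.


Nim multiplication is bilinear over XOR: (u XOR v) * w = (u*w) XOR (v*w).
So we split each operand into its bit components and XOR the pairwise Nim products.
3 = 1 + 2 (as XOR of powers of 2).
5 = 1 + 4 (as XOR of powers of 2).
Using the standard Nim-product table on single bits:
  2*2 = 3,   2*4 = 8,   2*8 = 12,
  4*4 = 6,   4*8 = 11,  8*8 = 13,
and  1*x = x (identity), k*l = l*k (commutative).
Pairwise Nim products:
  1 * 1 = 1
  1 * 4 = 4
  2 * 1 = 2
  2 * 4 = 8
XOR them: 1 XOR 4 XOR 2 XOR 8 = 15.
Result: 3 * 5 = 15 (in Nim).

15


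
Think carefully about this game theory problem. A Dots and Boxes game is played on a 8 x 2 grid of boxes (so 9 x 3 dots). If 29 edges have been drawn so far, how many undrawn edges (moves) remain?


Grid: 8 x 2 boxes, i.e. 9 rows and 3 columns of dots.
Horizontal edges: (rows + 1) * cols = 9 * 2 = 18
Vertical edges: rows * (cols + 1) = 8 * 3 = 24
Total edges: 18 + 24 = 42
Edges drawn: 29
Remaining: 42 - 29 = 13

13


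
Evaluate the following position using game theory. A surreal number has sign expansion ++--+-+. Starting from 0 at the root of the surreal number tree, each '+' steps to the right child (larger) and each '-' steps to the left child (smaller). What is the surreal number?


Sign expansion: ++--+-+
Rule: track bounds (lo, hi), initially (-inf, +inf). On '+', the current value becomes lo and we move to the simplest number in (value, hi): value + 1 if hi = +inf, otherwise the midpoint (value + hi)/2. On '-', the current value becomes hi and we move to value - 1 if lo = -inf, otherwise the midpoint (lo + value)/2.
Start at 0.
Step 1: sign = +, move right. Bounds: (0, +inf). Value = 1
Step 2: sign = +, move right. Bounds: (1, +inf). Value = 2
Step 3: sign = -, move left. Bounds: (1, 2). Value = 3/2
Step 4: sign = -, move left. Bounds: (1, 3/2). Value = 5/4
Step 5: sign = +, move right. Bounds: (5/4, 3/2). Value = 11/8
Step 6: sign = -, move left. Bounds: (5/4, 11/8). Value = 21/16
Step 7: sign = +, move right. Bounds: (21/16, 11/8). Value = 43/32
The surreal number with sign expansion ++--+-+ is 43/32.

43/32


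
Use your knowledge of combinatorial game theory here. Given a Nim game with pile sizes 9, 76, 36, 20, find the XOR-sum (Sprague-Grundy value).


We need the XOR (exclusive or) of all pile sizes.
After XOR-ing pile 1 (size 9): 0 XOR 9 = 9
After XOR-ing pile 2 (size 76): 9 XOR 76 = 69
After XOR-ing pile 3 (size 36): 69 XOR 36 = 97
After XOR-ing pile 4 (size 20): 97 XOR 20 = 117
The Nim-value of this position is 117.

117


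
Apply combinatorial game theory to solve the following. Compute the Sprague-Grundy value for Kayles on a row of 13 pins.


Kayles: a move removes 1 or 2 adjacent pins from a contiguous row.
Removing pins from a row of k leaves two independent rows (a, b) with a + b = k - 1 (one pin) or a + b = k - 2 (two pins); an end removal gives a = 0.
By Sprague-Grundy, G(k) = mex{ G(a) XOR G(b) } over all these splits. G(0) = 0.
G(1): splits (0,0):0^0=0 -> mex({0}) = 1
G(2): splits (0,1):0^1=1 (0,0):0^0=0 -> mex({0, 1}) = 2
G(3): splits (0,2):0^2=2 (1,1):1^1=0 (0,1):0^1=1 -> mex({0, 1, 2}) = 3
G(4): splits (0,3):0^3=3 (1,2):1^2=3 (0,2):0^2=2 (1,1):1^1=0 -> mex({0, 2, 3}) = 1
G(5): splits (0,4):0^1=1 (1,3):1^3=2 (2,2):2^2=0 (0,3):0^3=3 (1,2):1^2=3 -> mex({0, 1, 2, 3}) = 4
G(6) = mex({0, 1, 2, 4}) = 3
G(7) = mex({0, 1, 3, 4, 5}) = 2
G(8) = mex({0, 2, 3, 5, 6}) = 1
G(9) = mex({0, 1, 2, 3, 6, 7}) = 4
G(10) = mex({0, 1, 3, 4, 5, 7}) = 2
G(11) = mex({0, 1, 2, 3, 4, 5}) = 6
G(12) = mex({0, 1, 2, 3, 5, 6, 7}) = 4
G(13) = mex({0, 2, 3, 4, 6, 7}) = 1
Therefore G(13) = 1.

1


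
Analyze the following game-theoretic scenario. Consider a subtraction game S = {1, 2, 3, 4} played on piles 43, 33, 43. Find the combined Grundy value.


Subtraction set: {1, 2, 3, 4}
For this subtraction set, G(n) = n mod 5 (period = max + 1 = 5).
Pile 1 (size 43): G(43) = 43 mod 5 = 3
Pile 2 (size 33): G(33) = 33 mod 5 = 3
Pile 3 (size 43): G(43) = 43 mod 5 = 3
Total Grundy value = XOR of all: 3 XOR 3 XOR 3 = 3

3


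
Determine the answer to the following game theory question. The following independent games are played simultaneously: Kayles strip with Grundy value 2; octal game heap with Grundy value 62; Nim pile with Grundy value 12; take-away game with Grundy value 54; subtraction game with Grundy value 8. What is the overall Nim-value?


By the Sprague-Grundy theorem, the Grundy value of a sum of games is the XOR of individual Grundy values.
Kayles strip: Grundy value = 2. Running XOR: 0 XOR 2 = 2
octal game heap: Grundy value = 62. Running XOR: 2 XOR 62 = 60
Nim pile: Grundy value = 12. Running XOR: 60 XOR 12 = 48
take-away game: Grundy value = 54. Running XOR: 48 XOR 54 = 6
subtraction game: Grundy value = 8. Running XOR: 6 XOR 8 = 14
The combined Grundy value is 14.

14


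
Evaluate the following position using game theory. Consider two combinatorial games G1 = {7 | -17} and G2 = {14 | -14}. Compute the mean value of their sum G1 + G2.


G1 = {7 | -17}, G2 = {14 | -14}
Each is a switch {a | b} with numbers a > b; its mean value is (a + b)/2, and mean value is additive over game sums: m(G1 + G2) = m(G1) + m(G2).
Mean of G1 = (7 + (-17))/2 = -10/2 = -5
Mean of G2 = (14 + (-14))/2 = 0/2 = 0
Mean of G1 + G2 = -5 + 0 = -5

-5


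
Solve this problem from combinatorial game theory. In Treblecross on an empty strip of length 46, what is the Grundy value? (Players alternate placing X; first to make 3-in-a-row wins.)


Treblecross: place X on empty cells; 3-in-a-row wins.
Playing within two cells of an existing X lets the opponent win at once, so sensible play treats the cells i-2..i+2 around each X as dead. The player left with no safe cell loses, so this is a normal-play take-away game on strips of safe cells.
Placing X at cell i (0-indexed) of a strip of k safe cells leaves independent strips of sizes max(0, i-2) and max(0, k-i-3). Hence G(k) = mex{ G(max(0,i-2)) XOR G(max(0,k-i-3)) : 0 <= i < k }, with G(0) = 0.
G(1): splits (0,0):0^0=0 -> mex({0}) = 1
G(2): splits (0,0):0^0=0 -> mex({0}) = 1
G(3): splits (0,0):0^0=0 -> mex({0}) = 1
G(4): splits (0,1):0^1=1 (0,0):0^0=0 -> mex({0, 1}) = 2
G(5): splits (0,2):0^1=1 (0,1):0^1=1 (0,0):0^0=0 -> mex({0, 1}) = 2
G(6) = mex({1}) = 0
G(7) = mex({0, 1, 2}) = 3
G(8) = mex({0, 1, 2}) = 3
G(9) = mex({0, 2}) = 1
G(10) = mex({0, 2, 3}) = 1
G(11) = mex({0, 3}) = 1
G(12) = mex({1, 3}) = 0
G(13) = mex({0, 1, 2, 3}) = 4
G(14) = mex({0, 1, 2}) = 3
G(15) = mex({0, 1, 2}) = 3
G(16) = mex({0, 1, 2, 4}) = 3
G(17) = mex({0, 1, 3, 4}) = 2
G(18) = mex({0, 1, 3, 4}) = 2
G(19) = mex({0, 1, 3, 5}) = 2
G(20) = mex({0, 1, 2, 3, 5}) = 4
G(21) = mex({0, 1, 2, 3, 5}) = 4
G(22) = mex({1, 2, 6}) = 0
G(23) = mex({0, 1, 2, 3, 4, 6}) = 5
G(24) = mex({0, 1, 2, 3, 4}) = 5
G(25) = mex({0, 1, 3, 4, 7}) = 2
G(26) = mex({0, 1, 3, 4, 5, 7}) = 2
G(27) = mex({0, 1, 3, 5}) = 2
G(28) = mex({0, 1, 2, 5}) = 3
G(29) = mex({0, 1, 2, 4, 5, 6}) = 3
G(30) = mex({1, 2, 4, 6}) = 0
G(31) = mex({0, 1, 2, 3, 4, 6}) = 5
G(32) = mex({1, 2, 3, 4, 7}) = 0
G(33) = mex({0, 3, 7}) = 1
G(34) = mex({0, 2, 3, 5, 7}) = 1
G(35) = mex({0, 2, 3, 5, 6}) = 1
G(36) = mex({0, 1, 2, 5, 6}) = 3
G(37) = mex({0, 1, 2, 4, 5, 6}) = 3
G(38) = mex({0, 1, 2, 4}) = 3
G(39) = mex({0, 1, 2, 3, 4, 7}) = 5
G(40) = mex({0, 1, 2, 3, 4, 5, 7}) = 6
G(41) = mex({0, 1, 2, 3, 5, 7}) = 4
G(42) = mex({0, 1, 2, 3, 5, 6, 7}) = 4
G(43) = mex({0, 2, 3, 5, 6}) = 1
G(44) = mex({1, 2, 3, 4, 5, 6}) = 0
G(45) = mex({0, 1, 2, 3, 4, 6, 7}) = 5
G(46) = mex({0, 1, 2, 3, 4, 7}) = 5
Therefore G(46) = 5.

5


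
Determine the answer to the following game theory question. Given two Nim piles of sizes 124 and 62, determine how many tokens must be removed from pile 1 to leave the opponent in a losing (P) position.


Piles: 124 and 62
Current XOR: 124 XOR 62 = 66 (non-zero, so this is an N-position).
To make the XOR zero, we need to find a move that balances the piles.
For pile 1 (size 124): target = 124 XOR 66 = 62
We reduce pile 1 from 124 to 62.
Tokens removed: 124 - 62 = 62
Verification: 62 XOR 62 = 0

62


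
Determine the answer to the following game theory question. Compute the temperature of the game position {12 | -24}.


The game is {12 | -24}, a switch {a | b} with numbers a > b.
Cooling {a | b} by t gives {a - t | b + t}, which stops being hot when a - t = b + t, i.e. at t = (a - b)/2. So the temperature of a switch is (a - b)/2.
Temperature = (Left option - Right option) / 2
= (12 - (-24)) / 2
= 36 / 2
= 18

18


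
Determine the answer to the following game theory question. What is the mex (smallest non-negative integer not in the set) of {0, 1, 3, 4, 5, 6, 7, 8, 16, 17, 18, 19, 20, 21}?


Set = {0, 1, 3, 4, 5, 6, 7, 8, 16, 17, 18, 19, 20, 21}
0 is in the set.
1 is in the set.
2 is NOT in the set. This is the mex.
mex = 2

2


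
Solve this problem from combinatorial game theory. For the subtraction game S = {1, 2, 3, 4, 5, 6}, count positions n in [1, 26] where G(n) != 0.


Subtraction set S = {1, 2, 3, 4, 5, 6}, so G(n) = n mod 7.
G(n) = 0 when n is a multiple of 7.
Multiples of 7 in [1, 26]: 3
N-positions (nonzero Grundy) = 26 - 3 = 23

23


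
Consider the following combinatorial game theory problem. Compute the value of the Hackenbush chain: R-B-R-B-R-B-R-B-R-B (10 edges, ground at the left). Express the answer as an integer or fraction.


Edges (from ground): R-B-R-B-R-B-R-B-R-B
By Berlekamp's sign-expansion rule, a Blue-Red Hackenbush stalk has the value of the surreal number whose sign sequence is the edge sequence with B -> + and R -> -.
Sign sequence: -+-+-+-+-+
Trace the sign expansion in the surreal number tree, starting from 0:
Edge 1: R (sign -) -> bounds (-inf, 0), value = -1
Edge 2: B (sign +) -> bounds (-1, 0), value = -1/2
Edge 3: R (sign -) -> bounds (-1, -1/2), value = -3/4
Edge 4: B (sign +) -> bounds (-3/4, -1/2), value = -5/8
Edge 5: R (sign -) -> bounds (-3/4, -5/8), value = -11/16
Edge 6: B (sign +) -> bounds (-11/16, -5/8), value = -21/32
Edge 7: R (sign -) -> bounds (-11/16, -21/32), value = -43/64
Edge 8: B (sign +) -> bounds (-43/64, -21/32), value = -85/128
Edge 9: R (sign -) -> bounds (-43/64, -85/128), value = -171/256
Edge 10: B (sign +) -> bounds (-171/256, -85/128), value = -341/512
Game value = -341/512

-341/512


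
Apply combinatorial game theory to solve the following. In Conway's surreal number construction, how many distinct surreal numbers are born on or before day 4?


Day 0: {|} = 0 is born. Count = 1.
Day n: the number of surreal numbers born by day n is 2^(n+1) - 1.
By day 0: 2^1 - 1 = 1
By day 1: 2^2 - 1 = 3
By day 2: 2^3 - 1 = 7
By day 3: 2^4 - 1 = 15
By day 4: 2^5 - 1 = 31
By day 4: 31 surreal numbers.

31


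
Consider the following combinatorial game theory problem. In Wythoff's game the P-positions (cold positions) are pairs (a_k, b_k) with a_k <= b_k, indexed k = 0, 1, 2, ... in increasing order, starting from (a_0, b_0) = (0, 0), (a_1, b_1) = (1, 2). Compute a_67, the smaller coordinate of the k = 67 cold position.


By Wythoff's theorem, a_k = floor(k * phi) and b_k = floor(k * phi^2) = a_k + k, where phi = (1 + sqrt(5))/2 is the golden ratio.
phi = (1 + sqrt(5))/2 = 1.618034
k = 67
k * phi = 67 * 1.618034 = 108.408277
a_67 = floor(k * phi) = 108

108


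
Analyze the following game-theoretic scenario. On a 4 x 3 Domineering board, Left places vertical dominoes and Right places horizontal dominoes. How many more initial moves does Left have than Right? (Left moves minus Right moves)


Board is 4 x 3 (rows x cols).
Left (vertical) placements: (rows-1) * cols = 3 * 3 = 9
Right (horizontal) placements: rows * (cols-1) = 4 * 2 = 8
Advantage = Left - Right = 9 - 8 = 1

1


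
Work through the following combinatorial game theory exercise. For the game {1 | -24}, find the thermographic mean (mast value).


Game = {1 | -24}, a switch {a | b} with numbers a > b.
Its thermograph has left wall a - t and right wall b + t, which meet at t = (a - b)/2, where both equal (a + b)/2. So the mast (mean value) is at (a + b)/2.
Mean = (1 + (-24))/2 = -23/2 = -23/2

-23/2


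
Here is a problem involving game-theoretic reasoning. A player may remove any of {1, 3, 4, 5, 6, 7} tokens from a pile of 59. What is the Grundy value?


The subtraction set is S = {1, 3, 4, 5, 6, 7}.
G(k) = mex{ G(k - s) : s in S, s <= k }. We compute iteratively: G(0) = 0.
G(1) = mex({0}) = 1
G(2) = mex({1}) = 0
G(3) = mex({0}) = 1
G(4) = mex({0, 1}) = 2
G(5) = mex({0, 1, 2}) = 3
G(6) = mex({0, 1, 3}) = 2
G(7) = mex({0, 1, 2}) = 3
G(8) = mex({0, 1, 2, 3}) = 4
G(9) = mex({0, 1, 2, 3, 4}) = 5
G(10) = mex({1, 2, 3, 5}) = 0
G(11) = mex({0, 2, 3, 4}) = 1
G(12) = mex({1, 2, 3, 4, 5}) = 0
G(13) = mex({0, 2, 3, 4, 5}) = 1
G(14) = mex({0, 1, 3, 4, 5}) = 2
G(15) = mex({0, 1, 2, 4, 5}) = 3
G(16) = mex({0, 1, 3, 5}) = 2
Observe that G(10)..G(16) = 0, 1, 0, 1, 2, 3, 2 repeats G(0)..G(6) = 0, 1, 0, 1, 2, 3, 2.
For k >= max(S) = 7, G(k) is determined by the previous 7 values G(k-7)..G(k-1); a window of 7 consecutive values has recurred shifted by 10, so by induction G(k + 10) = G(k) for all k >= 0: the sequence is periodic from the start with period 10.
One period: G(0..9) = 0, 1, 0, 1, 2, 3, 2, 3, 4, 5.
59 mod 10 = 9, so G(59) = G(9) = 5.

5


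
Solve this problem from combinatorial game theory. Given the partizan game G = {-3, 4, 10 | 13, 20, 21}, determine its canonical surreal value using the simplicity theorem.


Left options: {-3, 4, 10}, max = 10
Right options: {13, 20, 21}, min = 13
All options are numbers and max(Left) < min(Right), so by the simplicity theorem the value is the simplest (earliest-born) number strictly between 10 and 13.
Integers 11 through 12 all lie strictly between 10 and 13.
Among integers, the simplest (lowest birthday = smallest |n|; 0 is born on day 0, +-n on day n) is 11.
No non-integer in the interval can be simpler: if x is a non-integer in the interval, then floor(x) or ceil(x) also lies in the interval (the interval contains an integer), and both are proper prefixes of x's sign expansion, i.e. born earlier. So the game value is 11.
Game value = 11

11


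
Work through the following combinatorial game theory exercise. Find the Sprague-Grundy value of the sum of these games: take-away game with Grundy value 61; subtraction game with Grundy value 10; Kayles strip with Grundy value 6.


By the Sprague-Grundy theorem, the Grundy value of a sum of games is the XOR of individual Grundy values.
take-away game: Grundy value = 61. Running XOR: 0 XOR 61 = 61
subtraction game: Grundy value = 10. Running XOR: 61 XOR 10 = 55
Kayles strip: Grundy value = 6. Running XOR: 55 XOR 6 = 49
The combined Grundy value is 49.

49


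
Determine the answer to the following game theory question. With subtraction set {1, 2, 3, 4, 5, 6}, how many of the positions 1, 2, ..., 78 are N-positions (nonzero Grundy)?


Subtraction set S = {1, 2, 3, 4, 5, 6}, so G(n) = n mod 7.
G(n) = 0 when n is a multiple of 7.
Multiples of 7 in [1, 78]: 11
N-positions (nonzero Grundy) = 78 - 11 = 67

67


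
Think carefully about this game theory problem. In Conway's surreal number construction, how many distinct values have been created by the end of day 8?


Day 0: {|} = 0 is born. Count = 1.
Day n: the number of surreal numbers born by day n is 2^(n+1) - 1.
By day 0: 2^1 - 1 = 1
By day 1: 2^2 - 1 = 3
By day 2: 2^3 - 1 = 7
By day 3: 2^4 - 1 = 15
By day 4: 2^5 - 1 = 31
By day 5: 2^6 - 1 = 63
By day 6: 2^7 - 1 = 127
By day 7: 2^8 - 1 = 255
By day 8: 2^9 - 1 = 511
By day 8: 511 surreal numbers.

511


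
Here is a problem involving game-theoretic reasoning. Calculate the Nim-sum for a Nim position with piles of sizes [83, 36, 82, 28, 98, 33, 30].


We need the XOR (exclusive or) of all pile sizes.
After XOR-ing pile 1 (size 83): 0 XOR 83 = 83
After XOR-ing pile 2 (size 36): 83 XOR 36 = 119
After XOR-ing pile 3 (size 82): 119 XOR 82 = 37
After XOR-ing pile 4 (size 28): 37 XOR 28 = 57
After XOR-ing pile 5 (size 98): 57 XOR 98 = 91
After XOR-ing pile 6 (size 33): 91 XOR 33 = 122
After XOR-ing pile 7 (size 30): 122 XOR 30 = 100
The Nim-value of this position is 100.

100


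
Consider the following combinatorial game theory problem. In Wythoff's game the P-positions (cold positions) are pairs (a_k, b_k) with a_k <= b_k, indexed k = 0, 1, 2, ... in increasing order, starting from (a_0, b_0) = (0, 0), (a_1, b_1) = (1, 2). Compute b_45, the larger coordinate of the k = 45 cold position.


By Wythoff's theorem, a_k = floor(k * phi) and b_k = floor(k * phi^2) = a_k + k, where phi = (1 + sqrt(5))/2 is the golden ratio.
phi = (1 + sqrt(5))/2 = 1.618034
phi^2 = phi + 1 = 2.618034
k = 45
k * phi^2 = 45 * 2.618034 = 117.811529
b_45 = floor(k * phi^2) = 117 (check: a_45 + k = 72 + 45 = 117)

117


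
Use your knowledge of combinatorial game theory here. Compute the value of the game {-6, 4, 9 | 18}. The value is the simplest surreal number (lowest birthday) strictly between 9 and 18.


Left options: {-6, 4, 9}, max = 9
Right options: {18}, min = 18
All options are numbers and max(Left) < min(Right), so by the simplicity theorem the value is the simplest (earliest-born) number strictly between 9 and 18.
Integers 10 through 17 all lie strictly between 9 and 18.
Among integers, the simplest (lowest birthday = smallest |n|; 0 is born on day 0, +-n on day n) is 10.
No non-integer in the interval can be simpler: if x is a non-integer in the interval, then floor(x) or ceil(x) also lies in the interval (the interval contains an integer), and both are proper prefixes of x's sign expansion, i.e. born earlier. So the game value is 10.
Game value = 10

10


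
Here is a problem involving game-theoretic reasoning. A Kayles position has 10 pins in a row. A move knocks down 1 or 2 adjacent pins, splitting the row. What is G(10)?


Kayles: a move removes 1 or 2 adjacent pins from a contiguous row.
Removing pins from a row of k leaves two independent rows (a, b) with a + b = k - 1 (one pin) or a + b = k - 2 (two pins); an end removal gives a = 0.
By Sprague-Grundy, G(k) = mex{ G(a) XOR G(b) } over all these splits. G(0) = 0.
G(1): splits (0,0):0^0=0 -> mex({0}) = 1
G(2): splits (0,1):0^1=1 (0,0):0^0=0 -> mex({0, 1}) = 2
G(3): splits (0,2):0^2=2 (1,1):1^1=0 (0,1):0^1=1 -> mex({0, 1, 2}) = 3
G(4): splits (0,3):0^3=3 (1,2):1^2=3 (0,2):0^2=2 (1,1):1^1=0 -> mex({0, 2, 3}) = 1
G(5): splits (0,4):0^1=1 (1,3):1^3=2 (2,2):2^2=0 (0,3):0^3=3 (1,2):1^2=3 -> mex({0, 1, 2, 3}) = 4
G(6) = mex({0, 1, 2, 4}) = 3
G(7) = mex({0, 1, 3, 4, 5}) = 2
G(8) = mex({0, 2, 3, 5, 6}) = 1
G(9) = mex({0, 1, 2, 3, 6, 7}) = 4
G(10) = mex({0, 1, 3, 4, 5, 7}) = 2
Therefore G(10) = 2.

2
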